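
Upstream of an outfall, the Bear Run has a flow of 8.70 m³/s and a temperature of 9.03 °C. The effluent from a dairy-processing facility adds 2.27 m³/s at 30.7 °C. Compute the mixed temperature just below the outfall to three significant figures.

13.5 °C

Flow-weighted mixing: C = (Q_r C_r + Q_w C_w)/(Q_r + Q_w)
= (8.70×9.03 + 2.27×30.7)/(8.70 + 2.27) = 148.2/10.97 = 13.51 °C.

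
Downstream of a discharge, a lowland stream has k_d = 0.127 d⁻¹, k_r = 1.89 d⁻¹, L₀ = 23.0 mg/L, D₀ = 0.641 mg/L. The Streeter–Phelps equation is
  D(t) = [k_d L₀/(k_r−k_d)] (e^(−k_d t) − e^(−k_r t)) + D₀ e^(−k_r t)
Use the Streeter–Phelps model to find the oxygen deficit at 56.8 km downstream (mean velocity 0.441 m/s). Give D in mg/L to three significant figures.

Travel time t = x/v = 56.8 km / (0.441 m/s) = 56800 m / 0.441 m/s = 128800 s = 1.491 d.
k_d L₀/(k_r−k_d) = 0.127×23.0/(1.89−0.127) = 2.921/1.763 = 1.657 mg/L.
e^(−k_d t) = e^(−0.127×1.491) = 0.8275; e^(−k_r t) = e^(−1.89×1.491) = 0.05976.
D = 1.657 × (0.8275 − 0.05976) + 0.641 × 0.05976 = 1.272 + 0.03830 = 1.310 mg/L.

D ≈ 1.31 mg/L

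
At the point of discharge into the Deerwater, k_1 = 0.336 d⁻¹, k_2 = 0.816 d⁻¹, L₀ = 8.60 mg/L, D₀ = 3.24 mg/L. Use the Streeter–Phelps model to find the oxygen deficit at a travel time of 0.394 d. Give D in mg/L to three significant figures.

k_1 L₀/(k_2−k_1) = 0.336×8.60/(0.816−0.336) = 2.890/0.4800 = 6.020 mg/L.
e^(−k_1 t) = e^(−0.336×0.3940) = 0.8760; e^(−k_2 t) = e^(−0.816×0.3940) = 0.7251.
D = 6.020 × (0.8760 − 0.7251) + 3.24 × 0.7251 = 0.9087 + 2.349 = 3.258 mg/L.

D ≈ 3.26 mg/L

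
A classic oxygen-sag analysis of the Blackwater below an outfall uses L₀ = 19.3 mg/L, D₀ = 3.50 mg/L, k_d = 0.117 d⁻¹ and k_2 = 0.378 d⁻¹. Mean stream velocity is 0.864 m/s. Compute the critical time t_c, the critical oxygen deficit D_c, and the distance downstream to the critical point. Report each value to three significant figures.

t_c = [1/(k_2−k_d)] ln[(k_2/k_d)(1 − D₀(k_2−k_d)/(k_d L₀))]
= [1/(0.378−0.117)] ln[(0.378/0.117)(1 − 3.50×0.2610/(0.117×19.3))]
= (1/0.2610) ln[3.231 × 0.5955] = 3.831 × ln(1.924) = 3.831 × 0.6543 = 2.507 d.
L(t_c) = L₀ e^(−k_d t_c) = 19.3 × 0.7458 = 14.39 mg/L, and at the critical point k_2 D_c = k_d L, so D_c = (0.117/0.378) × 14.39 = 4.455 mg/L.
x_c = v t_c = 0.864 m/s × 2.507 d × 86400 s/d = 187100 m ≈ 187 km.

t_c ≈ 2.51 d; D_c ≈ 4.46 mg/L; x_c ≈ 187 km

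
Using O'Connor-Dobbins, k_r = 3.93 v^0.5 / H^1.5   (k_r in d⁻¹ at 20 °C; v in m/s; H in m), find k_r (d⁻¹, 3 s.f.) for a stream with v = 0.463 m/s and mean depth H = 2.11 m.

k_r = 3.93 × 0.463^0.5 / 2.11^1.5 = 3.93 × 0.6804 / 3.065 = 0.8725 d⁻¹.

k_r ≈ 0.872 d⁻¹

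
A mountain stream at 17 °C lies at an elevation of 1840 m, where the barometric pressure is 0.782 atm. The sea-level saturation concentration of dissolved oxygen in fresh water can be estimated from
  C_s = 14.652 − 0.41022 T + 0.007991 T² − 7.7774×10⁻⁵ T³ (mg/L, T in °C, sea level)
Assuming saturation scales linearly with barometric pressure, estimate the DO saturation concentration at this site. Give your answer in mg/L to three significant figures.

C_s ≈ 7.51 mg/L

At sea level: C_s = 14.652 − 0.41022×17 + 0.007991×17² − 7.7774×10⁻⁵×17³ = 9.606 mg/L.
Pressure correction: C_s' = 9.606 × 0.782 = 7.512 mg/L.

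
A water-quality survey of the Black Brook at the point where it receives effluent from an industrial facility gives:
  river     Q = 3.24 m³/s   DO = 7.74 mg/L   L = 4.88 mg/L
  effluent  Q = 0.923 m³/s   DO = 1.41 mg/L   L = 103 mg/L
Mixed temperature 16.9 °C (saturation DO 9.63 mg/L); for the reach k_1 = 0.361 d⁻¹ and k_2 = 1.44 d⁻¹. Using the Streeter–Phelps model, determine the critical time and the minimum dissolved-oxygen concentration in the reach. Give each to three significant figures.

t_c ≈ 0.855 d; minimum DO ≈ 4.73 mg/L

Mixed DO = (3.24×7.74 + 0.923×1.41)/(3.24+0.923) = 26.38/4.163 = 6.337 mg/L.
Mixed L₀ = (3.24×4.88 + 0.923×103)/(4.163) = 110.9/4.163 = 26.63 mg/L.
Initial deficit D₀ = C_s − DO₀ = 9.63 − 6.337 = 3.293 mg/L.
t_c = (1/1.079) ln[(1.44/0.361)(1 − 3.293×1.079/(0.361×26.63))] = 0.9268 × ln(2.515) = 0.8546 d.
D_c = (0.361/1.44) × 26.63 × e^(−0.361×0.8546) = 0.2507 × 26.63 × 0.7345 = 4.905 mg/L.
Minimum DO = 9.63 − 4.905 = 4.725 mg/L.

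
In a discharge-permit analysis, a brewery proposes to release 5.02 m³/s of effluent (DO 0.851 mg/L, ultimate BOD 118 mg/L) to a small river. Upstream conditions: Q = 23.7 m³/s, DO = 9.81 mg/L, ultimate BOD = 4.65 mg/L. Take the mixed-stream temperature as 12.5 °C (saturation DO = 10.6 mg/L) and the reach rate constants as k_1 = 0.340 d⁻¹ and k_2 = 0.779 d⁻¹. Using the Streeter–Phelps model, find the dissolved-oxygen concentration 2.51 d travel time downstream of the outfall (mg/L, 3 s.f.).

Mixed DO = (23.7×9.81 + 5.02×0.851)/(23.7+5.02) = 236.8/28.72 = 8.244 mg/L.
Mixed L₀ = (23.7×4.65 + 5.02×118)/(28.72) = 702.6/28.72 = 24.46 mg/L.
Initial deficit D₀ = C_s − DO₀ = 10.6 − 8.244 = 2.356 mg/L.
D(2.51) = [0.340×24.46/(0.779−0.340)](e^(−0.340×2.51) − e^(−0.779×2.51)) + 2.356 e^(−0.779×2.51)
= 18.95 × (0.4260 − 0.1415) + 2.356 × 0.1415 = 5.722 mg/L.
DO = 10.6 − 5.722 = 4.878 mg/L.

DO ≈ 4.88 mg/L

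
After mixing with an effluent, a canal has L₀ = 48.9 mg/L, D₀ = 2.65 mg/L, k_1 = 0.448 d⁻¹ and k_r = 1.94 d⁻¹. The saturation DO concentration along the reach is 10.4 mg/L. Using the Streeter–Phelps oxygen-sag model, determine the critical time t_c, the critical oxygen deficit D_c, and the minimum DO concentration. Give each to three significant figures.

t_c ≈ 0.849 d; D_c ≈ 7.72 mg/L; min DO ≈ 2.68 mg/L

With k_r/k_1 = 4.330 and 1 − D₀(k_r−k_1)/(k_1 L₀) = 0.8195,
t_c = ln(4.330 × 0.8195) / (1.94 − 0.448) = ln(3.549) / 1.492 = 1.267/1.492 = 0.8489 d.
D_c = (k_1/k_r) L₀ e^(−k_1 t_c) = (0.448/1.94) × 48.9 × e^(−0.448×0.8489) = 0.2309 × 48.9 × 0.6836 = 7.720 mg/L.
Minimum DO = C_s − D_c = 10.4 − 7.720 = 2.680 mg/L.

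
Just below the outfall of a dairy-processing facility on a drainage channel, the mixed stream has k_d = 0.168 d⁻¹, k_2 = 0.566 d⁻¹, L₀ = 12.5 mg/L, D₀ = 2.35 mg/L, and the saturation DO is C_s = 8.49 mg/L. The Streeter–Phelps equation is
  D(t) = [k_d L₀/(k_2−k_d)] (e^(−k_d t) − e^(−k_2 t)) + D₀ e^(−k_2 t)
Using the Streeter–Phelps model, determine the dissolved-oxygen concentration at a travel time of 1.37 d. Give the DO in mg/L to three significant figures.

DO ≈ 5.65 mg/L

k_d L₀/(k_2−k_d) = 0.168×12.5/(0.566−0.168) = 2.100/0.3980 = 5.276 mg/L.
e^(−k_d t) = e^(−0.168×1.370) = 0.7944; e^(−k_2 t) = e^(−0.566×1.370) = 0.4605.
D = 5.276 × (0.7944 − 0.4605) + 2.35 × 0.4605 = 1.762 + 1.082 = 2.844 mg/L.
DO = C_s − D = 8.49 − 2.844 = 5.646 mg/L.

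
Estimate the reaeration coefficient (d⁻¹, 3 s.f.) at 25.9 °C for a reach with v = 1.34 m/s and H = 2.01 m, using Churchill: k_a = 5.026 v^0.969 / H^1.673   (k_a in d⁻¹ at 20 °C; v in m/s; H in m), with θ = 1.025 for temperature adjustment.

k_a(20) = 5.026 × 1.34^0.969 / 2.01^1.673 = 5.026 × 1.328 / 3.215 = 2.076 d⁻¹.
k_a(25.9) = 2.076 × 1.025^(25.9−20) = 2.076 × 1.157 = 2.401 d⁻¹.

k_a ≈ 2.40 d⁻¹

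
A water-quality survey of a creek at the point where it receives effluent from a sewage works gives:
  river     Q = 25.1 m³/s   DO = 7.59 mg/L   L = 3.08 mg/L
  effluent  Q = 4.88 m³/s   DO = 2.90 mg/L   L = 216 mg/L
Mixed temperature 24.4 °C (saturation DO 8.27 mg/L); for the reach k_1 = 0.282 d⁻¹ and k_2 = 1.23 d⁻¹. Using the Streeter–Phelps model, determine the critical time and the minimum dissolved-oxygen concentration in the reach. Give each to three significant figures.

Mixed DO = (25.1×7.59 + 4.88×2.90)/(25.1+4.88) = 204.7/29.98 = 6.827 mg/L.
Mixed L₀ = (25.1×3.08 + 4.88×216)/(29.98) = 1131/29.98 = 37.74 mg/L.
Initial deficit D₀ = C_s − DO₀ = 8.27 − 6.827 = 1.443 mg/L.
t_c = (1/0.9480) ln[(1.23/0.282)(1 − 1.443×0.9480/(0.282×37.74))] = 1.055 × ln(3.801) = 1.408 d.
D_c = (0.282/1.23) × 37.74 × e^(−0.282×1.408) = 0.2293 × 37.74 × 0.6722 = 5.816 mg/L.
Minimum DO = 8.27 − 5.816 = 2.454 mg/L.

t_c ≈ 1.41 d; minimum DO ≈ 2.45 mg/L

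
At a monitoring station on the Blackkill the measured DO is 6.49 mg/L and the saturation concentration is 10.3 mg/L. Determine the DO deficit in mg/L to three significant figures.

D = C_s − C = 10.3 − 6.49 = 3.81 mg/L.

D ≈ 3.81 mg/L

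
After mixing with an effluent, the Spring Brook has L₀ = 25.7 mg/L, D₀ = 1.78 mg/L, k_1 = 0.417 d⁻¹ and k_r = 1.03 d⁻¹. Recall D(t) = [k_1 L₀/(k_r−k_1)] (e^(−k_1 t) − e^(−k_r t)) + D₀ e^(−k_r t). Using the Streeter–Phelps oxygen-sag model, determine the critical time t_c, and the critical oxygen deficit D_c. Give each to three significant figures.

t_c ≈ 1.30 d; D_c ≈ 6.05 mg/L

With k_r/k_1 = 2.470 and 1 − D₀(k_r−k_1)/(k_1 L₀) = 0.8982,
t_c = ln(2.470 × 0.8982) / (1.03 − 0.417) = ln(2.219) / 0.6130 = 0.7968/0.6130 = 1.300 d.
D_c = (k_1/k_r) L₀ e^(−k_1 t_c) = (0.417/1.03) × 25.7 × e^(−0.417×1.300) = 0.4049 × 25.7 × 0.5815 = 6.051 mg/L.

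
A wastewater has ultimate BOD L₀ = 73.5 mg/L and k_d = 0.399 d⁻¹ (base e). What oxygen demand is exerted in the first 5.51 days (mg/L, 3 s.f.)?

y_t = L₀(1 − e^(−k_d t)) = 73.5 × (1 − e^(−0.399×5.51))
= 73.5 × (1 − 0.1110) = 73.5 × 0.8890 = 65.34 mg/L.

y ≈ 65.3 mg/L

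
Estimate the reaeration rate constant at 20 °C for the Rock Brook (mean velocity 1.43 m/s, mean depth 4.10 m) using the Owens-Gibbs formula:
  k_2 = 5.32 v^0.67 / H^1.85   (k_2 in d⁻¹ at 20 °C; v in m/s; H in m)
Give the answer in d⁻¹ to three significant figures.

k_2 = 5.32 × 1.43^0.67 / 4.10^1.85 = 5.32 × 1.271 / 13.60 = 0.4970 d⁻¹.

k_2 ≈ 0.497 d⁻¹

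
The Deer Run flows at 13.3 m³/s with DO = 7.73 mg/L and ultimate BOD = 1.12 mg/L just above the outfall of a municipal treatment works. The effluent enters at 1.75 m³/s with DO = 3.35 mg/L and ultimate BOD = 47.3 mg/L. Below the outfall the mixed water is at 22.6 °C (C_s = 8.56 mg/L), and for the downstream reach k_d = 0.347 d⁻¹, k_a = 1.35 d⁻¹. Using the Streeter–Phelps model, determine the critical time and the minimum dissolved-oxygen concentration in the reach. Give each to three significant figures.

t_c ≈ 0.450 d; minimum DO ≈ 7.13 mg/L

Mixed DO = (13.3×7.73 + 1.75×3.35)/(13.3+1.75) = 108.7/15.05 = 7.221 mg/L.
Mixed L₀ = (13.3×1.12 + 1.75×47.3)/(15.05) = 97.67/15.05 = 6.490 mg/L.
Initial deficit D₀ = C_s − DO₀ = 8.56 − 7.221 = 1.339 mg/L.
t_c = (1/1.003) ln[(1.35/0.347)(1 − 1.339×1.003/(0.347×6.490))] = 0.9970 × ln(1.570) = 0.4496 d.
D_c = (0.347/1.35) × 6.490 × e^(−0.347×0.4496) = 0.2570 × 6.490 × 0.8556 = 1.427 mg/L.
Minimum DO = 8.56 − 1.427 = 7.133 mg/L.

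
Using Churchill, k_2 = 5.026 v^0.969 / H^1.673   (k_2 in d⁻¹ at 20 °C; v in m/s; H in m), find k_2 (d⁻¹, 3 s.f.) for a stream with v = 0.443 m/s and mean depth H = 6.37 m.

k_2 ≈ 0.103 d⁻¹

k_2 = 5.026 × 0.443^0.969 / 6.37^1.673 = 5.026 × 0.4543 / 22.15 = 0.1031 d⁻¹.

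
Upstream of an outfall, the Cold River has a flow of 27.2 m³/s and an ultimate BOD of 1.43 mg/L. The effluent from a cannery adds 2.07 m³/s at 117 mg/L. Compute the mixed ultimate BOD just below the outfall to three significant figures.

Flow-weighted mixing: C = (Q_r C_r + Q_w C_w)/(Q_r + Q_w)
= (27.2×1.43 + 2.07×117)/(27.2 + 2.07) = 281.1/29.27 = 9.603 mg/L.

9.60 mg/L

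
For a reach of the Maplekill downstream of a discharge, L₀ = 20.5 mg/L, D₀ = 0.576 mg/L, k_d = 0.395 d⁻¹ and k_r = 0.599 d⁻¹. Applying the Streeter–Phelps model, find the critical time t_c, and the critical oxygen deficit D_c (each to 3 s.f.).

With k_r/k_d = 1.516 and 1 − D₀(k_r−k_d)/(k_d L₀) = 0.9855,
t_c = ln(1.516 × 0.9855) / (0.599 − 0.395) = ln(1.494) / 0.2040 = 0.4018/0.2040 = 1.969 d.
D_c = (k_d/k_r) L₀ e^(−k_d t_c) = (0.395/0.599) × 20.5 × e^(−0.395×1.969) = 0.6594 × 20.5 × 0.4594 = 6.210 mg/L.

t_c ≈ 1.97 d; D_c ≈ 6.21 mg/L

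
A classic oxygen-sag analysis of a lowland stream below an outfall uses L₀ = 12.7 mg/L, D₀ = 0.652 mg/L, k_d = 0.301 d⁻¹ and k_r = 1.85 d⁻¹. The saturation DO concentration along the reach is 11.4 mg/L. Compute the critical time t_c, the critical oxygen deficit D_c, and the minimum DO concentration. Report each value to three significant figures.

t_c ≈ 0.974 d; D_c ≈ 1.54 mg/L; min DO ≈ 9.86 mg/L

t_c = [1/(k_r−k_d)] ln[(k_r/k_d)(1 − D₀(k_r−k_d)/(k_d L₀))]
= [1/(1.85−0.301)] ln[(1.85/0.301)(1 − 0.652×1.549/(0.301×12.7))]
= (1/1.549) ln[6.146 × 0.7358] = 0.6456 × ln(4.522) = 0.6456 × 1.509 = 0.9742 d.
D_c = (k_d/k_r) L₀ e^(−k_d t_c) = (0.301/1.85) × 12.7 × e^(−0.301×0.9742) = 0.1627 × 12.7 × 0.7458 = 1.541 mg/L.
Minimum DO = C_s − D_c = 11.4 − 1.541 = 9.859 mg/L.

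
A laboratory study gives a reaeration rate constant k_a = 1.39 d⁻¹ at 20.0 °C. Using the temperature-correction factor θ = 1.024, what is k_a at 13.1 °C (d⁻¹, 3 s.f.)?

k_a(T₂) = k_a(T₁) · θ^(T₂−T₁) = 1.39 × 1.024^(13.1−20.0)
= 1.39 × 1.024^-6.90 = 1.39 × 0.8490 = 1.180 d⁻¹.

k_a ≈ 1.18 d⁻¹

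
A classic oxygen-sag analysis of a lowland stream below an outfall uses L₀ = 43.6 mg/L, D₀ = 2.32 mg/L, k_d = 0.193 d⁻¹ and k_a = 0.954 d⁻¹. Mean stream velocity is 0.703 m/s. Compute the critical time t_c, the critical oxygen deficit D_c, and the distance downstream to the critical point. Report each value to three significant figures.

t_c ≈ 1.79 d; D_c ≈ 6.24 mg/L; x_c ≈ 109 km

At the critical point dD/dt = 0, so k_d L₀ e^(−k_d t) = k_a D. Substituting D(t) from the Streeter–Phelps equation and solving for t gives
t_c = ln[(k_a/k_d)(1 − D₀(k_a−k_d)/(k_d L₀))] / (k_a−k_d).
Here k_a−k_d = 0.7610 d⁻¹ and 1 − D₀(k_a−k_d)/(k_d L₀) = 1 − 2.32×0.7610/(0.193×43.6) = 0.7902, so
t_c = ln(4.943 × 0.7902) / 0.7610 = 1.362 / 0.7610 = 1.790 d.
D_c = (k_d/k_a) L₀ e^(−k_d t_c) = (0.193/0.954) × 43.6 × e^(−0.193×1.790) = 0.2023 × 43.6 × 0.7078 = 6.243 mg/L.
x_c = v t_c = 0.703 m/s × 1.790 d × 86400 s/d = 108700 m ≈ 109 km.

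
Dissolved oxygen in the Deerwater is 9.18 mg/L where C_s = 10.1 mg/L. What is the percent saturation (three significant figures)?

90.9 % saturation

% saturation = C/C_s × 100 = 9.18/10.1 × 100 = 90.9 %.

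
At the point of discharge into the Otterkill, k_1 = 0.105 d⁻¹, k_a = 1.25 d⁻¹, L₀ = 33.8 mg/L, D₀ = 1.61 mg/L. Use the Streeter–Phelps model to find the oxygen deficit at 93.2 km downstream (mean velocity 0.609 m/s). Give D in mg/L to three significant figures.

Travel time t = x/v = 93.2 km / (0.609 m/s) = 93200 m / 0.609 m/s = 153000 s = 1.771 d.
k_1 L₀/(k_a−k_1) = 0.105×33.8/(1.25−0.105) = 3.549/1.145 = 3.100 mg/L.
e^(−k_1 t) = e^(−0.105×1.771) = 0.8303; e^(−k_a t) = e^(−1.25×1.771) = 0.1093.
D = 3.100 × (0.8303 − 0.1093) + 1.61 × 0.1093 = 2.235 + 0.1759 = 2.411 mg/L.

D ≈ 2.41 mg/L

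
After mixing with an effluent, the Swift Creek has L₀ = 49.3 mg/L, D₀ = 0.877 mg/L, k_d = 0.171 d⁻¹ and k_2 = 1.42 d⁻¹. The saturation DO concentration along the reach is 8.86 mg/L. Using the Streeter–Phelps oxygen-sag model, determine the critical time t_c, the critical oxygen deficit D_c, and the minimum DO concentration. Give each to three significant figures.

t_c = [1/(k_2−k_d)] ln[(k_2/k_d)(1 − D₀(k_2−k_d)/(k_d L₀))]
= [1/(1.42−0.171)] ln[(1.42/0.171)(1 − 0.877×1.249/(0.171×49.3))]
= (1/1.249) ln[8.304 × 0.8701] = 0.8006 × ln(7.225) = 0.8006 × 1.978 = 1.583 d.
D_c = (k_d/k_2) L₀ e^(−k_d t_c) = (0.171/1.42) × 49.3 × e^(−0.171×1.583) = 0.1204 × 49.3 × 0.7628 = 4.529 mg/L.
Minimum DO = C_s − D_c = 8.86 − 4.529 = 4.331 mg/L.

t_c ≈ 1.58 d; D_c ≈ 4.53 mg/L; min DO ≈ 4.33 mg/L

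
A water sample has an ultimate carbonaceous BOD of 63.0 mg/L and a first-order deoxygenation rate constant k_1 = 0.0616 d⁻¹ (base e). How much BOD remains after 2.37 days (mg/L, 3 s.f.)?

L ≈ 54.4 mg/L

L_t = L₀ e^(−k_1 t) = 63.0 × e^(−0.0616×2.37) = 63.0 × 0.8642 = 54.44 mg/L.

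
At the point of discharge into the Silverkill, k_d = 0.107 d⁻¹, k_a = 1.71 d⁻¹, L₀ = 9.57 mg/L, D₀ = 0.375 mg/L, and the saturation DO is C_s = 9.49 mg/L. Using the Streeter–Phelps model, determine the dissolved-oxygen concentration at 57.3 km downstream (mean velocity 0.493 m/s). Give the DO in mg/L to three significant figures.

Travel time t = x/v = 57.3 km / (0.493 m/s) = 57300 m / 0.493 m/s = 116200 s = 1.345 d.
k_d L₀/(k_a−k_d) = 0.107×9.57/(1.71−0.107) = 1.024/1.603 = 0.6388 mg/L.
e^(−k_d t) = e^(−0.107×1.345) = 0.8659; e^(−k_a t) = e^(−1.71×1.345) = 0.1002.
D = 0.6388 × (0.8659 − 0.1002) + 0.375 × 0.1002 = 0.4891 + 0.03758 = 0.5267 mg/L.
DO = C_s − D = 9.49 − 0.5267 = 8.963 mg/L.

DO ≈ 8.96 mg/L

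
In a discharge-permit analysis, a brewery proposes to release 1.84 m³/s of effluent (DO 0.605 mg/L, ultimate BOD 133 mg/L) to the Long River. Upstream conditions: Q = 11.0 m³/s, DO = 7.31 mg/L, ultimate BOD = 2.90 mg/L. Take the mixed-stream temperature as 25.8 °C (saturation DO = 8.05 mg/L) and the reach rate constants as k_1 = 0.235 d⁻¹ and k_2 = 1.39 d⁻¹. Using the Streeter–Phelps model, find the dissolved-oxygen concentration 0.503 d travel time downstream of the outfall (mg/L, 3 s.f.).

Mixed DO = (11.0×7.31 + 1.84×0.605)/(11.0+1.84) = 81.52/12.84 = 6.349 mg/L.
Mixed L₀ = (11.0×2.90 + 1.84×133)/(12.84) = 276.6/12.84 = 21.54 mg/L.
Initial deficit D₀ = C_s − DO₀ = 8.05 − 6.349 = 1.701 mg/L.
D(0.503) = [0.235×21.54/(1.39−0.235)](e^(−0.235×0.503) − e^(−1.39×0.503)) + 1.701 e^(−1.39×0.503)
= 4.383 × (0.8885 − 0.4970) + 1.701 × 0.4970 = 2.561 mg/L.
DO = 8.05 − 2.561 = 5.489 mg/L.

DO ≈ 5.49 mg/L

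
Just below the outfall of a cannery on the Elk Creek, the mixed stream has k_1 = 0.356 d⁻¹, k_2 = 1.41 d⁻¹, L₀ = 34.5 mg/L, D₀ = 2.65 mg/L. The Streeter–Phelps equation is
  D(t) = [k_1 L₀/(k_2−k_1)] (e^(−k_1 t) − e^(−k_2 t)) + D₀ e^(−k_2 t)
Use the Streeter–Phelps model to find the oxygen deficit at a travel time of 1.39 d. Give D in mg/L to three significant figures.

D ≈ 5.84 mg/L

k_1 L₀/(k_2−k_1) = 0.356×34.5/(1.41−0.356) = 12.28/1.054 = 11.65 mg/L.
e^(−k_1 t) = e^(−0.356×1.390) = 0.6097; e^(−k_2 t) = e^(−1.41×1.390) = 0.1409.
D = 11.65 × (0.6097 − 0.1409) + 2.65 × 0.1409 = 5.463 + 0.3733 = 5.836 mg/L.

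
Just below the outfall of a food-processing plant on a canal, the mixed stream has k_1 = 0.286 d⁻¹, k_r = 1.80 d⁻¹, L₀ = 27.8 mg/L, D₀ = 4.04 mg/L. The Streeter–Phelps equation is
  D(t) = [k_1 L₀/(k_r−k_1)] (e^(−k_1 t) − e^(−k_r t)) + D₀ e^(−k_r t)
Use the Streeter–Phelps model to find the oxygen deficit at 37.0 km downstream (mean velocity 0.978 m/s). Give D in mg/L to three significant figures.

Travel time t = x/v = 37.0 km / (0.978 m/s) = 37000 m / 0.978 m/s = 37830 s = 0.4379 d.
k_1 L₀/(k_r−k_1) = 0.286×27.8/(1.80−0.286) = 7.951/1.514 = 5.252 mg/L.
e^(−k_1 t) = e^(−0.286×0.4379) = 0.8823; e^(−k_r t) = e^(−1.80×0.4379) = 0.4547.
D = 5.252 × (0.8823 − 0.4547) + 4.04 × 0.4547 = 2.246 + 1.837 = 4.083 mg/L.

D ≈ 4.08 mg/L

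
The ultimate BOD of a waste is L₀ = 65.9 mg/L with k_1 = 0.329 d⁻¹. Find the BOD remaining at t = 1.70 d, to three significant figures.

L_t = L₀ e^(−k_1 t) = 65.9 × e^(−0.329×1.70) = 65.9 × 0.5716 = 37.67 mg/L.

L ≈ 37.7 mg/L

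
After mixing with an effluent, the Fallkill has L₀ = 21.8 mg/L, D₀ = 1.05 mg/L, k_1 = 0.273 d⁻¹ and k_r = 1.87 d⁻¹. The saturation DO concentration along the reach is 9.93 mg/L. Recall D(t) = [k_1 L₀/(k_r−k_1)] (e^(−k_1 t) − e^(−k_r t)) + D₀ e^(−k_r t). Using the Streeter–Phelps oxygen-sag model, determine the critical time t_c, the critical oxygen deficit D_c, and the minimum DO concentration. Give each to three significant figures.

t_c = [1/(k_r−k_1)] ln[(k_r/k_1)(1 − D₀(k_r−k_1)/(k_1 L₀))]
= [1/(1.87−0.273)] ln[(1.87/0.273)(1 − 1.05×1.597/(0.273×21.8))]
= (1/1.597) ln[6.850 × 0.7182] = 0.6262 × ln(4.920) = 0.6262 × 1.593 = 0.9977 d.
L(t_c) = L₀ e^(−k_1 t_c) = 21.8 × 0.7616 = 16.60 mg/L, and at the critical point k_r D_c = k_1 L, so D_c = (0.273/1.87) × 16.60 = 2.424 mg/L.
Minimum DO = C_s − D_c = 9.93 − 2.424 = 7.506 mg/L.

t_c ≈ 0.998 d; D_c ≈ 2.42 mg/L; min DO ≈ 7.51 mg/L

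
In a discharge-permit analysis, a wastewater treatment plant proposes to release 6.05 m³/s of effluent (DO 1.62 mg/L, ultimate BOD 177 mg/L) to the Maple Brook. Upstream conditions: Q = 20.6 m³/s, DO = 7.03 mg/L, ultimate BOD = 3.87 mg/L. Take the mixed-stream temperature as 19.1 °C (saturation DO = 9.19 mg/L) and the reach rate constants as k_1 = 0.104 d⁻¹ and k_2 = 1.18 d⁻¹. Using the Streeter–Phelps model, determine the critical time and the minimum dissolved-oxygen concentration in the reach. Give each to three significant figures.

Mixed DO = (20.6×7.03 + 6.05×1.62)/(20.6+6.05) = 154.6/26.65 = 5.802 mg/L.
Mixed L₀ = (20.6×3.87 + 6.05×177)/(26.65) = 1151/26.65 = 43.17 mg/L.
Initial deficit D₀ = C_s − DO₀ = 9.19 − 5.802 = 3.388 mg/L.
t_c = (1/1.076) ln[(1.18/0.104)(1 − 3.388×1.076/(0.104×43.17))] = 0.9294 × ln(2.134) = 0.7043 d.
D_c = (0.104/1.18) × 43.17 × e^(−0.104×0.7043) = 0.08814 × 43.17 × 0.9294 = 3.536 mg/L.
Minimum DO = 9.19 − 3.536 = 5.654 mg/L.

t_c ≈ 0.704 d; minimum DO ≈ 5.65 mg/L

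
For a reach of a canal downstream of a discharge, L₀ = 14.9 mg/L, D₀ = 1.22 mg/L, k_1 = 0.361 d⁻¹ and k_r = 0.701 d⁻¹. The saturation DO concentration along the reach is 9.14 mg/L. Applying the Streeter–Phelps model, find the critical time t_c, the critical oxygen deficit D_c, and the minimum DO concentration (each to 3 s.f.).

t_c ≈ 1.72 d; D_c ≈ 4.13 mg/L; min DO ≈ 5.01 mg/L

With k_r/k_1 = 1.942 and 1 − D₀(k_r−k_1)/(k_1 L₀) = 0.9229,
t_c = ln(1.942 × 0.9229) / (0.701 − 0.361) = ln(1.792) / 0.3400 = 0.5834/0.3400 = 1.716 d.
D_c = (k_1/k_r) L₀ e^(−k_1 t_c) = (0.361/0.701) × 14.9 × e^(−0.361×1.716) = 0.5150 × 14.9 × 0.5383 = 4.130 mg/L.
Minimum DO = C_s − D_c = 9.14 − 4.130 = 5.010 mg/L.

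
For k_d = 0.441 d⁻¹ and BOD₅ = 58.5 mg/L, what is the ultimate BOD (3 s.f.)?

BOD₅ = L₀(1 − e^(−5k_d)) ⇒ L₀ = BOD₅ / (1 − e^(−5×0.441))
= 58.5 / (1 − 0.1103) = 58.5 / 0.8897 = 65.75 mg/L.

L₀ ≈ 65.7 mg/L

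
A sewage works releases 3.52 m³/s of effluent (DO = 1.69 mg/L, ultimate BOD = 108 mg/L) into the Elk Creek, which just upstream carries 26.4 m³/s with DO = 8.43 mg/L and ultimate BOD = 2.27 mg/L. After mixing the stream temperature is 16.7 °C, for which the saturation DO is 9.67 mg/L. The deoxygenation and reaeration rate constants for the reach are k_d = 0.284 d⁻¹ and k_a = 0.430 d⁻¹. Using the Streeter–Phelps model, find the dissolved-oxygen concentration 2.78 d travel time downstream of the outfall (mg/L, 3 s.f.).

DO ≈ 4.72 mg/L

Mixed DO = (26.4×8.43 + 3.52×1.69)/(26.4+3.52) = 228.5/29.92 = 7.637 mg/L.
Mixed L₀ = (26.4×2.27 + 3.52×108)/(29.92) = 440.1/29.92 = 14.71 mg/L.
Initial deficit D₀ = C_s − DO₀ = 9.67 − 7.637 = 2.033 mg/L.
D(2.78) = [0.284×14.71/(0.430−0.284)](e^(−0.284×2.78) − e^(−0.430×2.78)) + 2.033 e^(−0.430×2.78)
= 28.61 × (0.4541 − 0.3026) + 2.033 × 0.3026 = 4.949 mg/L.
DO = 9.67 − 4.949 = 4.721 mg/L.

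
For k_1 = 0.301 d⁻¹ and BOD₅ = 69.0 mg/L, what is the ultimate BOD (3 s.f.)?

L₀ ≈ 88.7 mg/L

BOD₅ = L₀(1 − e^(−5k_1)) ⇒ L₀ = BOD₅ / (1 − e^(−5×0.301))
= 69.0 / (1 − 0.2220) = 69.0 / 0.7780 = 88.69 mg/L.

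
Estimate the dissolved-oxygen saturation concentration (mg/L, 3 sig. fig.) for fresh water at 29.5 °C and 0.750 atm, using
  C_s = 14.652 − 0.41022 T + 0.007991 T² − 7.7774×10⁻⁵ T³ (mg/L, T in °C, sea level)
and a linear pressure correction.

C_s ≈ 5.63 mg/L

At sea level: C_s = 14.652 − 0.41022×29.5 + 0.007991×29.5² − 7.7774×10⁻⁵×29.5³ = 7.508 mg/L.
Pressure correction: C_s' = 7.508 × 0.750 = 5.631 mg/L.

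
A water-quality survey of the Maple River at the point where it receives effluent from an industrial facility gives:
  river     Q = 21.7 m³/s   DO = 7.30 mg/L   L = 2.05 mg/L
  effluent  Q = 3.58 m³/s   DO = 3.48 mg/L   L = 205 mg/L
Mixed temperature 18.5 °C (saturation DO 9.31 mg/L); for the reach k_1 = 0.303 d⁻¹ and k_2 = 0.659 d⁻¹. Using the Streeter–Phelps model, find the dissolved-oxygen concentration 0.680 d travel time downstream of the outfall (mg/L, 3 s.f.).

DO ≈ 3.09 mg/L

Mixed DO = (21.7×7.30 + 3.58×3.48)/(21.7+3.58) = 170.9/25.28 = 6.759 mg/L.
Mixed L₀ = (21.7×2.05 + 3.58×205)/(25.28) = 778.4/25.28 = 30.79 mg/L.
Initial deficit D₀ = C_s − DO₀ = 9.31 − 6.759 = 2.551 mg/L.
D(0.680) = [0.303×30.79/(0.659−0.303)](e^(−0.303×0.680) − e^(−0.659×0.680)) + 2.551 e^(−0.659×0.680)
= 26.21 × (0.8138 − 0.6388) + 2.551 × 0.6388 = 6.215 mg/L.
DO = 9.31 − 6.215 = 3.095 mg/L.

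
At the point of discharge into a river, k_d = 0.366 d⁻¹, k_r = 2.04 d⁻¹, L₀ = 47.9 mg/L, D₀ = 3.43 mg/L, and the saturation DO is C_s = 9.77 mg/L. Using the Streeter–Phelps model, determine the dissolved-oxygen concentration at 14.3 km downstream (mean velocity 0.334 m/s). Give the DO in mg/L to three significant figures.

DO ≈ 3.60 mg/L

Travel time t = x/v = 14.3 km / (0.334 m/s) = 14300 m / 0.334 m/s = 42810 s = 0.4955 d.
k_d L₀/(k_r−k_d) = 0.366×47.9/(2.04−0.366) = 17.53/1.674 = 10.47 mg/L.
e^(−k_d t) = e^(−0.366×0.4955) = 0.8341; e^(−k_r t) = e^(−2.04×0.4955) = 0.3639.
D = 10.47 × (0.8341 − 0.3639) + 3.43 × 0.3639 = 4.925 + 1.248 = 6.173 mg/L.
DO = C_s − D = 9.77 − 6.173 = 3.597 mg/L.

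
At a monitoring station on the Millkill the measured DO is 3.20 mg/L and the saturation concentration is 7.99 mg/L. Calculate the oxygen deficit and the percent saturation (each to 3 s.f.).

D ≈ 4.79 mg/L; 40.1 % saturation

D = C_s − C = 7.99 − 3.20 = 4.79 mg/L.
% saturation = 3.20/7.99 × 100 = 40.1 %.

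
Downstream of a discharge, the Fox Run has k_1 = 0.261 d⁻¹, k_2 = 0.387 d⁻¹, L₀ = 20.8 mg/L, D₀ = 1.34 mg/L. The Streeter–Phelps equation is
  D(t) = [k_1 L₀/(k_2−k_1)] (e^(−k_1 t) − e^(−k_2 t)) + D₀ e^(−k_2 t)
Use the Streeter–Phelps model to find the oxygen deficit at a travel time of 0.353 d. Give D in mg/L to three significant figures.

k_1 L₀/(k_2−k_1) = 0.261×20.8/(0.387−0.261) = 5.429/0.1260 = 43.09 mg/L.
e^(−k_1 t) = e^(−0.261×0.3530) = 0.9120; e^(−k_2 t) = e^(−0.387×0.3530) = 0.8723.
D = 43.09 × (0.9120 − 0.8723) + 1.34 × 0.8723 = 1.709 + 1.169 = 2.878 mg/L.

D ≈ 2.88 mg/L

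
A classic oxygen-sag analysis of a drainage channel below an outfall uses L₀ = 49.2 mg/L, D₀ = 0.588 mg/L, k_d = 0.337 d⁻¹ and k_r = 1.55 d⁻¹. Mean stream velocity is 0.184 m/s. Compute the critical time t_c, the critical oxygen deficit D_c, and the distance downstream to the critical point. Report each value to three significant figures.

t_c ≈ 1.22 d; D_c ≈ 7.09 mg/L; x_c ≈ 19.4 km

t_c = [1/(k_r−k_d)] ln[(k_r/k_d)(1 − D₀(k_r−k_d)/(k_d L₀))]
= [1/(1.55−0.337)] ln[(1.55/0.337)(1 − 0.588×1.213/(0.337×49.2))]
= (1/1.213) ln[4.599 × 0.9570] = 0.8244 × ln(4.402) = 0.8244 × 1.482 = 1.222 d.
L(t_c) = L₀ e^(−k_d t_c) = 49.2 × 0.6625 = 32.60 mg/L, and at the critical point k_r D_c = k_d L, so D_c = (0.337/1.55) × 32.60 = 7.087 mg/L.
x_c = v t_c = 0.184 m/s × 1.222 d × 86400 s/d = 19420 m ≈ 19.4 km.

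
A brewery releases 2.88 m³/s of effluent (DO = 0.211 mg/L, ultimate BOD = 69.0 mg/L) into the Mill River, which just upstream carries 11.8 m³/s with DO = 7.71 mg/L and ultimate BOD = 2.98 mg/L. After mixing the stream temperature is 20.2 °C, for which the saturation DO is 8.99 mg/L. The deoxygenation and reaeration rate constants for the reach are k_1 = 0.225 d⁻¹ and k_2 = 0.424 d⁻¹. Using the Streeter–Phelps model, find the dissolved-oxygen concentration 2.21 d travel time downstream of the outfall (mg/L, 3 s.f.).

DO ≈ 4.01 mg/L

Mixed DO = (11.8×7.71 + 2.88×0.211)/(11.8+2.88) = 91.59/14.68 = 6.239 mg/L.
Mixed L₀ = (11.8×2.98 + 2.88×69.0)/(14.68) = 233.9/14.68 = 15.93 mg/L.
Initial deficit D₀ = C_s − DO₀ = 8.99 − 6.239 = 2.751 mg/L.
D(2.21) = [0.225×15.93/(0.424−0.225)](e^(−0.225×2.21) − e^(−0.424×2.21)) + 2.751 e^(−0.424×2.21)
= 18.01 × (0.6082 − 0.3918) + 2.751 × 0.3918 = 4.976 mg/L.
DO = 8.99 − 4.976 = 4.014 mg/L.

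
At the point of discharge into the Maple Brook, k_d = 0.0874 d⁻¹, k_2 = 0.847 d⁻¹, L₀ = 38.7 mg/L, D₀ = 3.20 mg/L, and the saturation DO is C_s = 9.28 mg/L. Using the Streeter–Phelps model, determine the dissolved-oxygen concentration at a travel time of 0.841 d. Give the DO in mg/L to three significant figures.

k_d L₀/(k_2−k_d) = 0.0874×38.7/(0.847−0.0874) = 3.382/0.7596 = 4.453 mg/L.
e^(−k_d t) = e^(−0.0874×0.8410) = 0.9291; e^(−k_2 t) = e^(−0.847×0.8410) = 0.4905.
D = 4.453 × (0.9291 − 0.4905) + 3.20 × 0.4905 = 1.953 + 1.570 = 3.523 mg/L.
DO = C_s − D = 9.28 − 3.523 = 5.757 mg/L.

DO ≈ 5.76 mg/L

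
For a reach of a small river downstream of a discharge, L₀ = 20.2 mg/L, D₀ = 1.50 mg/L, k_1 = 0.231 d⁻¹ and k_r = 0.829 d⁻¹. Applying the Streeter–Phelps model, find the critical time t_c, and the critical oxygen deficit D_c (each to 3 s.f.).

t_c ≈ 1.78 d; D_c ≈ 3.73 mg/L

t_c = [1/(k_r−k_1)] ln[(k_r/k_1)(1 − D₀(k_r−k_1)/(k_1 L₀))]
= [1/(0.829−0.231)] ln[(0.829/0.231)(1 − 1.50×0.5980/(0.231×20.2))]
= (1/0.5980) ln[3.589 × 0.8078] = 1.672 × ln(2.899) = 1.672 × 1.064 = 1.780 d.
L(t_c) = L₀ e^(−k_1 t_c) = 20.2 × 0.6629 = 13.39 mg/L, and at the critical point k_r D_c = k_1 L, so D_c = (0.231/0.829) × 13.39 = 3.731 mg/L.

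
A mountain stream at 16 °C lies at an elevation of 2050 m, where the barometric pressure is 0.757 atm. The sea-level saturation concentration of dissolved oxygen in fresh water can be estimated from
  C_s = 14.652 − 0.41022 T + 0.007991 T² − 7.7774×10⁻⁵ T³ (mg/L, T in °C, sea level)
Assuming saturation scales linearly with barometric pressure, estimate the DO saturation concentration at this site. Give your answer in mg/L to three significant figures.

C_s ≈ 7.43 mg/L

At sea level: C_s = 14.652 − 0.41022×16 + 0.007991×16² − 7.7774×10⁻⁵×16³ = 9.816 mg/L.
Pressure correction: C_s' = 9.816 × 0.757 = 7.430 mg/L.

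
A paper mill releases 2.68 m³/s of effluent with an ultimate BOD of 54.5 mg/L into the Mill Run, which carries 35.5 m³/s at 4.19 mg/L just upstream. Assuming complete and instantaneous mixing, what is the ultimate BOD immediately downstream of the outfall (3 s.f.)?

Flow-weighted mixing: C = (Q_r C_r + Q_w C_w)/(Q_r + Q_w)
= (35.5×4.19 + 2.68×54.5)/(35.5 + 2.68) = 294.8/38.18 = 7.721 mg/L.

7.72 mg/L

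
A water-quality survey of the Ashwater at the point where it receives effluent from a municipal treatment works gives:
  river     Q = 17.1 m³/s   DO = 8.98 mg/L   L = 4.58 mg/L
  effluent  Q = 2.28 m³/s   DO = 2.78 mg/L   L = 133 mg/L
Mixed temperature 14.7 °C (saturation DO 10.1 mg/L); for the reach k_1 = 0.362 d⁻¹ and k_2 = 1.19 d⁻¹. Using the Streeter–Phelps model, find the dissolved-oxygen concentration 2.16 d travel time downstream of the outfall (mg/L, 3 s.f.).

DO ≈ 6.68 mg/L

Mixed DO = (17.1×8.98 + 2.28×2.78)/(17.1+2.28) = 159.9/19.38 = 8.251 mg/L.
Mixed L₀ = (17.1×4.58 + 2.28×133)/(19.38) = 381.6/19.38 = 19.69 mg/L.
Initial deficit D₀ = C_s − DO₀ = 10.1 − 8.251 = 1.849 mg/L.
D(2.16) = [0.362×19.69/(1.19−0.362)](e^(−0.362×2.16) − e^(−1.19×2.16)) + 1.849 e^(−1.19×2.16)
= 8.608 × (0.4575 − 0.07650) + 1.849 × 0.07650 = 3.421 mg/L.
DO = 10.1 − 3.421 = 6.679 mg/L.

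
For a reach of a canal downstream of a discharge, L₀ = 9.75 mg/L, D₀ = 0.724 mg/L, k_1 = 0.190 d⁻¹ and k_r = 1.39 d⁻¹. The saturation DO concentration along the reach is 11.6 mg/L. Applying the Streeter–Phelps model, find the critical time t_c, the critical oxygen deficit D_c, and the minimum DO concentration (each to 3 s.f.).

t_c ≈ 1.13 d; D_c ≈ 1.08 mg/L; min DO ≈ 10.5 mg/L

t_c = [1/(k_r−k_1)] ln[(k_r/k_1)(1 − D₀(k_r−k_1)/(k_1 L₀))]
= [1/(1.39−0.190)] ln[(1.39/0.190)(1 − 0.724×1.200/(0.190×9.75))]
= (1/1.200) ln[7.316 × 0.5310] = 0.8333 × ln(3.885) = 0.8333 × 1.357 = 1.131 d.
L(t_c) = L₀ e^(−k_1 t_c) = 9.75 × 0.8066 = 7.865 mg/L, and at the critical point k_r D_c = k_1 L, so D_c = (0.190/1.39) × 7.865 = 1.075 mg/L.
Minimum DO = C_s − D_c = 11.6 − 1.075 = 10.52 mg/L.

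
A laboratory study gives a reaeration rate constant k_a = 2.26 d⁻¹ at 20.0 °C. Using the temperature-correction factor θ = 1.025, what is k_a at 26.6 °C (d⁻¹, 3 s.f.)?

k_a(T₂) = k_a(T₁) · θ^(T₂−T₁) = 2.26 × 1.025^(26.6−20.0)
= 2.26 × 1.025^6.60 = 2.26 × 1.177 = 2.660 d⁻¹.

k_a ≈ 2.66 d⁻¹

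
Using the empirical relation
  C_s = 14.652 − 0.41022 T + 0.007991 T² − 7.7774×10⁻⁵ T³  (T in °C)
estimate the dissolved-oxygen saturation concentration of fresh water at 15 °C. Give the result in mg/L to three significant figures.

C_s = 14.652 − 0.41022×15 + 0.007991×15² − 7.7774×10⁻⁵×15³ = 10.03 mg/L.

C_s ≈ 10.0 mg/L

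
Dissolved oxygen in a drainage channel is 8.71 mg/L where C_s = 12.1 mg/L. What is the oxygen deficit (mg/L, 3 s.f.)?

D = C_s − C = 12.1 − 8.71 = 3.39 mg/L.

D ≈ 3.39 mg/L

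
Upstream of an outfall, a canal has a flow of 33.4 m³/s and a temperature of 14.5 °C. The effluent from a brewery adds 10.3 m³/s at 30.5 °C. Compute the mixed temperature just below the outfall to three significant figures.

18.3 °C

Flow-weighted mixing: C = (Q_r C_r + Q_w C_w)/(Q_r + Q_w)
= (33.4×14.5 + 10.3×30.5)/(33.4 + 10.3) = 798.5/43.70 = 18.27 °C.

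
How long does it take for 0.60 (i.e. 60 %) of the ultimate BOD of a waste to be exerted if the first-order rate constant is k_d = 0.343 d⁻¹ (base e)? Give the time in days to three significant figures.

y/L₀ = 1 − e^(−k_d t) = 0.60 ⇒ e^(−k_d t) = 0.400
t = −ln(0.400) / 0.343 = 0.9163 / 0.343 = 2.671 d.

t ≈ 2.67 d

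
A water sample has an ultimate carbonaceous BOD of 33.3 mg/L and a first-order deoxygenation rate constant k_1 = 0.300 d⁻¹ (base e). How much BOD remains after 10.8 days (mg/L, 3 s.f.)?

L_t = L₀ e^(−k_1 t) = 33.3 × e^(−0.300×10.8) = 33.3 × 0.03916 = 1.304 mg/L.

L ≈ 1.30 mg/L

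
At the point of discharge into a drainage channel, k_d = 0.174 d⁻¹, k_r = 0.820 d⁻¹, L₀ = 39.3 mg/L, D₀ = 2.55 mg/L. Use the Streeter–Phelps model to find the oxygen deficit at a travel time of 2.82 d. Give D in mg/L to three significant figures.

k_d L₀/(k_r−k_d) = 0.174×39.3/(0.820−0.174) = 6.838/0.6460 = 10.59 mg/L.
e^(−k_d t) = e^(−0.174×2.820) = 0.6122; e^(−k_r t) = e^(−0.820×2.820) = 0.09902.
D = 10.59 × (0.6122 − 0.09902) + 2.55 × 0.09902 = 5.432 + 0.2525 = 5.685 mg/L.

D ≈ 5.68 mg/L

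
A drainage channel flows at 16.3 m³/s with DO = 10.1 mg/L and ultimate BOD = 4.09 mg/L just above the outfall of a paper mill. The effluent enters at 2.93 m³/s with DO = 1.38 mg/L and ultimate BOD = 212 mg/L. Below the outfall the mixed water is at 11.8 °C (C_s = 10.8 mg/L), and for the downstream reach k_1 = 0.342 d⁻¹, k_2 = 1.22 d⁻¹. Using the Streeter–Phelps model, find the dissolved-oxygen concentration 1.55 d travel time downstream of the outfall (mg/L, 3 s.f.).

Mixed DO = (16.3×10.1 + 2.93×1.38)/(16.3+2.93) = 168.7/19.23 = 8.771 mg/L.
Mixed L₀ = (16.3×4.09 + 2.93×212)/(19.23) = 687.8/19.23 = 35.77 mg/L.
Initial deficit D₀ = C_s − DO₀ = 10.8 − 8.771 = 2.029 mg/L.
D(1.55) = [0.342×35.77/(1.22−0.342)](e^(−0.342×1.55) − e^(−1.22×1.55)) + 2.029 e^(−1.22×1.55)
= 13.93 × (0.5885 − 0.1509) + 2.029 × 0.1509 = 6.403 mg/L.
DO = 10.8 − 6.403 = 4.397 mg/L.

DO ≈ 4.40 mg/L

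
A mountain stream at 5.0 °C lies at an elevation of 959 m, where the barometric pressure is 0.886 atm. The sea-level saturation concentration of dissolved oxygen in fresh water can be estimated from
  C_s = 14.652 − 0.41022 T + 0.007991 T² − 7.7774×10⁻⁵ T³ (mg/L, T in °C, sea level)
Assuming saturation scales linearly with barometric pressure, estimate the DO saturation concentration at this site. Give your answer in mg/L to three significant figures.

At sea level: C_s = 14.652 − 0.41022×5.0 + 0.007991×5.0² − 7.7774×10⁻⁵×5.0³ = 12.79 mg/L.
Pressure correction: C_s' = 12.79 × 0.886 = 11.33 mg/L.

C_s ≈ 11.3 mg/L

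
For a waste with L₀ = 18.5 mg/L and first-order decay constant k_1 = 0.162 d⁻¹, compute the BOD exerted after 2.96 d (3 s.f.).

y ≈ 7.05 mg/L

y_t = L₀(1 − e^(−k_1 t)) = 18.5 × (1 − e^(−0.162×2.96))
= 18.5 × (1 − 0.6191) = 18.5 × 0.3809 = 7.047 mg/L.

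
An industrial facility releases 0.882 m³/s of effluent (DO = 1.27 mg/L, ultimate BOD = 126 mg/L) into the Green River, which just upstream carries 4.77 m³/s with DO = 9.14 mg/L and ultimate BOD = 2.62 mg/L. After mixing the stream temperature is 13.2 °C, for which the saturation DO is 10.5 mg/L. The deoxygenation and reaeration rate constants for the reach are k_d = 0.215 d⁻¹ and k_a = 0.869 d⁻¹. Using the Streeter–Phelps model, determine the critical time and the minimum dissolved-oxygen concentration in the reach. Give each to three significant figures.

t_c ≈ 1.45 d; minimum DO ≈ 6.54 mg/L

Mixed DO = (4.77×9.14 + 0.882×1.27)/(4.77+0.882) = 44.72/5.652 = 7.912 mg/L.
Mixed L₀ = (4.77×2.62 + 0.882×126)/(5.652) = 123.6/5.652 = 21.87 mg/L.
Initial deficit D₀ = C_s − DO₀ = 10.5 − 7.912 = 2.588 mg/L.
t_c = (1/0.6540) ln[(0.869/0.215)(1 − 2.588×0.6540/(0.215×21.87))] = 1.529 × ln(2.587) = 1.453 d.
D_c = (0.215/0.869) × 21.87 × e^(−0.215×1.453) = 0.2474 × 21.87 × 0.7316 = 3.959 mg/L.
Minimum DO = 10.5 − 3.959 = 6.541 mg/L.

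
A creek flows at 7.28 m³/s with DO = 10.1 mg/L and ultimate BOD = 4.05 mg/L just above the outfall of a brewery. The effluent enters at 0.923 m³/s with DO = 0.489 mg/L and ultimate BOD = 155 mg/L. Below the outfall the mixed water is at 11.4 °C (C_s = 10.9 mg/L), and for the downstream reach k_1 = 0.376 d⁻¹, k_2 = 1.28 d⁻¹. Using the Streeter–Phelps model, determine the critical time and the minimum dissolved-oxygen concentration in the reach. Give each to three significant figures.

t_c ≈ 1.09 d; minimum DO ≈ 6.79 mg/L

Mixed DO = (7.28×10.1 + 0.923×0.489)/(7.28+0.923) = 73.98/8.203 = 9.019 mg/L.
Mixed L₀ = (7.28×4.05 + 0.923×155)/(8.203) = 172.5/8.203 = 21.03 mg/L.
Initial deficit D₀ = C_s − DO₀ = 10.9 − 9.019 = 1.881 mg/L.
t_c = (1/0.9040) ln[(1.28/0.376)(1 − 1.881×0.9040/(0.376×21.03))] = 1.106 × ln(2.672) = 1.087 d.
D_c = (0.376/1.28) × 21.03 × e^(−0.376×1.087) = 0.2938 × 21.03 × 0.6644 = 4.106 mg/L.
Minimum DO = 10.9 − 4.106 = 6.794 mg/L.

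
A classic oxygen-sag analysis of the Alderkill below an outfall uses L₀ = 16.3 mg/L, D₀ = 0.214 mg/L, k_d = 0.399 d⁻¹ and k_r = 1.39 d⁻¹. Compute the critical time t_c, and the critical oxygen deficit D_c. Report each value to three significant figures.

t_c ≈ 1.23 d; D_c ≈ 2.87 mg/L

At the critical point dD/dt = 0, so k_d L₀ e^(−k_d t) = k_r D. Substituting D(t) from the Streeter–Phelps equation and solving for t gives
t_c = ln[(k_r/k_d)(1 − D₀(k_r−k_d)/(k_d L₀))] / (k_r−k_d).
Here k_r−k_d = 0.9910 d⁻¹ and 1 − D₀(k_r−k_d)/(k_d L₀) = 1 − 0.214×0.9910/(0.399×16.3) = 0.9674, so
t_c = ln(3.484 × 0.9674) / 0.9910 = 1.215 / 0.9910 = 1.226 d.
L(t_c) = L₀ e^(−k_d t_c) = 16.3 × 0.6131 = 9.994 mg/L, and at the critical point k_r D_c = k_d L, so D_c = (0.399/1.39) × 9.994 = 2.869 mg/L.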